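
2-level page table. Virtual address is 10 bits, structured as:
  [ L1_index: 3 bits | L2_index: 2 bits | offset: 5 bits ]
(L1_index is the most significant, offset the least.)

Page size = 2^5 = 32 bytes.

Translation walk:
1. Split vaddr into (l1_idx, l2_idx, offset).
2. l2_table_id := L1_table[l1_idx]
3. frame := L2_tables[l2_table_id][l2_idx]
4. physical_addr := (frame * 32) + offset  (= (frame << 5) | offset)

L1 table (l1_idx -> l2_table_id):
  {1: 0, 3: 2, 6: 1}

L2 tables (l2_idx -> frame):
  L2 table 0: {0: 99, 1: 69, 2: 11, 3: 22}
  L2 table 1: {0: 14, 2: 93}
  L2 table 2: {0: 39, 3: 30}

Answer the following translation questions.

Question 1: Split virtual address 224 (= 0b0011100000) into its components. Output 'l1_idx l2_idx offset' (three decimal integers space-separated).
vaddr = 224 = 0b0011100000
  top 3 bits -> l1_idx = 1
  next 2 bits -> l2_idx = 3
  bottom 5 bits -> offset = 0

Answer: 1 3 0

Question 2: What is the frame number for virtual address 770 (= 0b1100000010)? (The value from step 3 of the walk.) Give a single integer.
Answer: 14

Derivation:
vaddr = 770: l1_idx=6, l2_idx=0
L1[6] = 1; L2[1][0] = 14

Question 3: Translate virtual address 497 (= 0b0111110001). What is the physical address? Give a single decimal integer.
vaddr = 497 = 0b0111110001
Split: l1_idx=3, l2_idx=3, offset=17
L1[3] = 2
L2[2][3] = 30
paddr = 30 * 32 + 17 = 977

Answer: 977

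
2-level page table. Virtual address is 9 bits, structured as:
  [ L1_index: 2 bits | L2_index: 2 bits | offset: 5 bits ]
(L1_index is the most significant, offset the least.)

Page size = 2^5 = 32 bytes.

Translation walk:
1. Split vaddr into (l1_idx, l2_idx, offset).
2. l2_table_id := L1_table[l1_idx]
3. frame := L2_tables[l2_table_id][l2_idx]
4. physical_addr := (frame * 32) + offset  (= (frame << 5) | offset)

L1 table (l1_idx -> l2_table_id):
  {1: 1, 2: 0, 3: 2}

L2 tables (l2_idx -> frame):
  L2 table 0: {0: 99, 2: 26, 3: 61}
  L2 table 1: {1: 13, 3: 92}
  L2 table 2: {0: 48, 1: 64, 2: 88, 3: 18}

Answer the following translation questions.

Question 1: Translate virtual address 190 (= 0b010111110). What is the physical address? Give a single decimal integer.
vaddr = 190 = 0b010111110
Split: l1_idx=1, l2_idx=1, offset=30
L1[1] = 1
L2[1][1] = 13
paddr = 13 * 32 + 30 = 446

Answer: 446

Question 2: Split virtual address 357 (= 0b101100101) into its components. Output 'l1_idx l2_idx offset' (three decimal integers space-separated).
vaddr = 357 = 0b101100101
  top 2 bits -> l1_idx = 2
  next 2 bits -> l2_idx = 3
  bottom 5 bits -> offset = 5

Answer: 2 3 5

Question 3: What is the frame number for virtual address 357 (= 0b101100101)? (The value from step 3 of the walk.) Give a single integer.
vaddr = 357: l1_idx=2, l2_idx=3
L1[2] = 0; L2[0][3] = 61

Answer: 61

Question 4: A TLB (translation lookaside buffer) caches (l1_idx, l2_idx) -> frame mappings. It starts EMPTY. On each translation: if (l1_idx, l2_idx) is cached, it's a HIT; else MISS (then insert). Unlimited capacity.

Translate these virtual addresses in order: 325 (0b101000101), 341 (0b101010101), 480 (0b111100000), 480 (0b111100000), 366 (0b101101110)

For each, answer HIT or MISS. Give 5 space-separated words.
Answer: MISS HIT MISS HIT MISS

Derivation:
vaddr=325: (2,2) not in TLB -> MISS, insert
vaddr=341: (2,2) in TLB -> HIT
vaddr=480: (3,3) not in TLB -> MISS, insert
vaddr=480: (3,3) in TLB -> HIT
vaddr=366: (2,3) not in TLB -> MISS, insert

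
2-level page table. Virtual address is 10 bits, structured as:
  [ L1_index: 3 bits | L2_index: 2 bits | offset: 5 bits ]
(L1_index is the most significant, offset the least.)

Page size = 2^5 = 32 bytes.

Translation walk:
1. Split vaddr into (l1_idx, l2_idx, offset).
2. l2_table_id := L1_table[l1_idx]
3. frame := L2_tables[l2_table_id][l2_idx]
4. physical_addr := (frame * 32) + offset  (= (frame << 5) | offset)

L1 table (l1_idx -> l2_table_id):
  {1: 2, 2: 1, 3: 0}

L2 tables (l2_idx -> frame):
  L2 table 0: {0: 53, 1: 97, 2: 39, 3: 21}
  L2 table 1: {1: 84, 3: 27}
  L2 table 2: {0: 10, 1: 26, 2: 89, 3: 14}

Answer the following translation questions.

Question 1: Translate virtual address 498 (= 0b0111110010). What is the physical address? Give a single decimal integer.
Answer: 690

Derivation:
vaddr = 498 = 0b0111110010
Split: l1_idx=3, l2_idx=3, offset=18
L1[3] = 0
L2[0][3] = 21
paddr = 21 * 32 + 18 = 690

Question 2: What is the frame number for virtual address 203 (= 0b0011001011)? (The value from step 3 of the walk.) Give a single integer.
Answer: 89

Derivation:
vaddr = 203: l1_idx=1, l2_idx=2
L1[1] = 2; L2[2][2] = 89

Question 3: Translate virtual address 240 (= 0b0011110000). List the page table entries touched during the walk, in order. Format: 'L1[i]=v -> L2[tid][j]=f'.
Answer: L1[1]=2 -> L2[2][3]=14

Derivation:
vaddr = 240 = 0b0011110000
Split: l1_idx=1, l2_idx=3, offset=16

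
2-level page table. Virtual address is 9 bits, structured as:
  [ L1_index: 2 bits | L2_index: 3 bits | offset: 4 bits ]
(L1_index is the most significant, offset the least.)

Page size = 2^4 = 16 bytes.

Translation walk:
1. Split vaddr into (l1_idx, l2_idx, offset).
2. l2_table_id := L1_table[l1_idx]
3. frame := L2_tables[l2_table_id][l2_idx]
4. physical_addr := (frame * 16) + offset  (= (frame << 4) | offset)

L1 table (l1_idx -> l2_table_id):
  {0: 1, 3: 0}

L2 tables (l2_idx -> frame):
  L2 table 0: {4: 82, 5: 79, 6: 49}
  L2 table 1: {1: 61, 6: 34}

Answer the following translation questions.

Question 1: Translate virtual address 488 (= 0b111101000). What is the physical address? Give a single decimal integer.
Answer: 792

Derivation:
vaddr = 488 = 0b111101000
Split: l1_idx=3, l2_idx=6, offset=8
L1[3] = 0
L2[0][6] = 49
paddr = 49 * 16 + 8 = 792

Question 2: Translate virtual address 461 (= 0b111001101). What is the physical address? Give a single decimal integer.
vaddr = 461 = 0b111001101
Split: l1_idx=3, l2_idx=4, offset=13
L1[3] = 0
L2[0][4] = 82
paddr = 82 * 16 + 13 = 1325

Answer: 1325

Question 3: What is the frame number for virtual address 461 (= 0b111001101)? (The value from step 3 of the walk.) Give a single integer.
vaddr = 461: l1_idx=3, l2_idx=4
L1[3] = 0; L2[0][4] = 82

Answer: 82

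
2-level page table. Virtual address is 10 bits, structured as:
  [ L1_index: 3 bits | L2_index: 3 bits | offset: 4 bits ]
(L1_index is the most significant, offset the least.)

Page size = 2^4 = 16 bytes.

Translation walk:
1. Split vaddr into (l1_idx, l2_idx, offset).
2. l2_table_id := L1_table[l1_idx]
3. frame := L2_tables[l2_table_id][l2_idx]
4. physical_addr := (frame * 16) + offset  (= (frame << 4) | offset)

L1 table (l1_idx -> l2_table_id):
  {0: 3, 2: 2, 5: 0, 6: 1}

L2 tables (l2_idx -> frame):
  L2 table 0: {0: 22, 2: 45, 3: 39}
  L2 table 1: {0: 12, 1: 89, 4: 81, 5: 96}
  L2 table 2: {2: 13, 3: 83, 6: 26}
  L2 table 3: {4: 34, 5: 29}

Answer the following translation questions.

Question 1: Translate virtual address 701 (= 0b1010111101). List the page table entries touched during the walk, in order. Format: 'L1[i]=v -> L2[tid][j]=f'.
Answer: L1[5]=0 -> L2[0][3]=39

Derivation:
vaddr = 701 = 0b1010111101
Split: l1_idx=5, l2_idx=3, offset=13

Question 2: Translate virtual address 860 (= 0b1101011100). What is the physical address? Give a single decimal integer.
Answer: 1548

Derivation:
vaddr = 860 = 0b1101011100
Split: l1_idx=6, l2_idx=5, offset=12
L1[6] = 1
L2[1][5] = 96
paddr = 96 * 16 + 12 = 1548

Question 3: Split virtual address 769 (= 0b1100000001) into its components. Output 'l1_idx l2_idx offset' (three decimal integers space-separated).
vaddr = 769 = 0b1100000001
  top 3 bits -> l1_idx = 6
  next 3 bits -> l2_idx = 0
  bottom 4 bits -> offset = 1

Answer: 6 0 1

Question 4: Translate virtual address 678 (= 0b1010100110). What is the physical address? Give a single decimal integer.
Answer: 726

Derivation:
vaddr = 678 = 0b1010100110
Split: l1_idx=5, l2_idx=2, offset=6
L1[5] = 0
L2[0][2] = 45
paddr = 45 * 16 + 6 = 726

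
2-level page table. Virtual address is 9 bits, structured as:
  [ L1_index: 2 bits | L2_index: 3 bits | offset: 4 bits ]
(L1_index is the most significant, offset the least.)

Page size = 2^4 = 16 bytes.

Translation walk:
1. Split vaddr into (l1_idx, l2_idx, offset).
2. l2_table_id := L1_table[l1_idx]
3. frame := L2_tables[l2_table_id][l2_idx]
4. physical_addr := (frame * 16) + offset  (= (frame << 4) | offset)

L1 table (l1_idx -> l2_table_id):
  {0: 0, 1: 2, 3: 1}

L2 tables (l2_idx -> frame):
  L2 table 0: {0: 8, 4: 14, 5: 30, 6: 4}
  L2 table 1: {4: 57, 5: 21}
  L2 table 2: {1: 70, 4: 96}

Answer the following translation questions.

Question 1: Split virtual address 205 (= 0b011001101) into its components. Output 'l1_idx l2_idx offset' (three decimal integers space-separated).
Answer: 1 4 13

Derivation:
vaddr = 205 = 0b011001101
  top 2 bits -> l1_idx = 1
  next 3 bits -> l2_idx = 4
  bottom 4 bits -> offset = 13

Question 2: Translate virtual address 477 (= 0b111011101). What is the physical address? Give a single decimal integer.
vaddr = 477 = 0b111011101
Split: l1_idx=3, l2_idx=5, offset=13
L1[3] = 1
L2[1][5] = 21
paddr = 21 * 16 + 13 = 349

Answer: 349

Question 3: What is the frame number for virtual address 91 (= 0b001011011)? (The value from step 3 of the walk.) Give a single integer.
Answer: 30

Derivation:
vaddr = 91: l1_idx=0, l2_idx=5
L1[0] = 0; L2[0][5] = 30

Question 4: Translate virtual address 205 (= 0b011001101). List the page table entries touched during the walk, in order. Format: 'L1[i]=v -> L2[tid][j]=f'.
Answer: L1[1]=2 -> L2[2][4]=96

Derivation:
vaddr = 205 = 0b011001101
Split: l1_idx=1, l2_idx=4, offset=13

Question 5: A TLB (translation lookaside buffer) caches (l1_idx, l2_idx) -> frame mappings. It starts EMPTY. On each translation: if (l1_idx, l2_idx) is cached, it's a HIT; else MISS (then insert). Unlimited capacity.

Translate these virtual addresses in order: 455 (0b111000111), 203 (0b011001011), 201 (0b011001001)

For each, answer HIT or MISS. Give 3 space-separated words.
vaddr=455: (3,4) not in TLB -> MISS, insert
vaddr=203: (1,4) not in TLB -> MISS, insert
vaddr=201: (1,4) in TLB -> HIT

Answer: MISS MISS HIT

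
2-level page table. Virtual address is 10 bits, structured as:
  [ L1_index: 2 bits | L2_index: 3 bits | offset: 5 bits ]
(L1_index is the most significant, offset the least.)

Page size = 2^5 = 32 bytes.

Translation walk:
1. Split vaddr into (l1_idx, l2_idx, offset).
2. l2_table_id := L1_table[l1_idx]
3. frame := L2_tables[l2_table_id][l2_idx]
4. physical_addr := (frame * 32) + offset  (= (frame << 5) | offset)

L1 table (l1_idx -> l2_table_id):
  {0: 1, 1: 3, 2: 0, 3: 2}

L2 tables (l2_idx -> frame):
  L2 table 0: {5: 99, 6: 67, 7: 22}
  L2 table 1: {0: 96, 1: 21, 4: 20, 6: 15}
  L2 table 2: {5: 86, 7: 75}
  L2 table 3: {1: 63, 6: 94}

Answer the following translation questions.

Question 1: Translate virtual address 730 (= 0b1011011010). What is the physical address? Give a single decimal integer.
vaddr = 730 = 0b1011011010
Split: l1_idx=2, l2_idx=6, offset=26
L1[2] = 0
L2[0][6] = 67
paddr = 67 * 32 + 26 = 2170

Answer: 2170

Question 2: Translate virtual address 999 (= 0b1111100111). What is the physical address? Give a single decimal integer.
vaddr = 999 = 0b1111100111
Split: l1_idx=3, l2_idx=7, offset=7
L1[3] = 2
L2[2][7] = 75
paddr = 75 * 32 + 7 = 2407

Answer: 2407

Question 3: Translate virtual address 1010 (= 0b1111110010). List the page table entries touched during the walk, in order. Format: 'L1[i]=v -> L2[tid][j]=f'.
vaddr = 1010 = 0b1111110010
Split: l1_idx=3, l2_idx=7, offset=18

Answer: L1[3]=2 -> L2[2][7]=75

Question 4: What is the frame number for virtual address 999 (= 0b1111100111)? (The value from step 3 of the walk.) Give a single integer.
Answer: 75

Derivation:
vaddr = 999: l1_idx=3, l2_idx=7
L1[3] = 2; L2[2][7] = 75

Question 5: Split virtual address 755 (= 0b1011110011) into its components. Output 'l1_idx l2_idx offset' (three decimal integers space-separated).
Answer: 2 7 19

Derivation:
vaddr = 755 = 0b1011110011
  top 2 bits -> l1_idx = 2
  next 3 bits -> l2_idx = 7
  bottom 5 bits -> offset = 19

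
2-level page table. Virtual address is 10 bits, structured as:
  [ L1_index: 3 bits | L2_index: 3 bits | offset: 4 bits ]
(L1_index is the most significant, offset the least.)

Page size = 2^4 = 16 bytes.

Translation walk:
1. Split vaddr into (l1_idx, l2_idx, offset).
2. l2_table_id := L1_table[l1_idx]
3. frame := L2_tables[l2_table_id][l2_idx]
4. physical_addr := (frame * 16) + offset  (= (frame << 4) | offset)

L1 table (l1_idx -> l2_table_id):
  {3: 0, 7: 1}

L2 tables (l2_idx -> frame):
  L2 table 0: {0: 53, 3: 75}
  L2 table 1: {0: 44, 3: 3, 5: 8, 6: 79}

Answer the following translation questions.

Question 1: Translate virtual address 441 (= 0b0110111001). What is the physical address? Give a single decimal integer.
Answer: 1209

Derivation:
vaddr = 441 = 0b0110111001
Split: l1_idx=3, l2_idx=3, offset=9
L1[3] = 0
L2[0][3] = 75
paddr = 75 * 16 + 9 = 1209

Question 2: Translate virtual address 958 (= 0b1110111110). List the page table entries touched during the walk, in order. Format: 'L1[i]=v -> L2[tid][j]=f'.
vaddr = 958 = 0b1110111110
Split: l1_idx=7, l2_idx=3, offset=14

Answer: L1[7]=1 -> L2[1][3]=3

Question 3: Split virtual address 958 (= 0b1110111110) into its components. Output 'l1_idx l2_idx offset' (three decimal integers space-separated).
Answer: 7 3 14

Derivation:
vaddr = 958 = 0b1110111110
  top 3 bits -> l1_idx = 7
  next 3 bits -> l2_idx = 3
  bottom 4 bits -> offset = 14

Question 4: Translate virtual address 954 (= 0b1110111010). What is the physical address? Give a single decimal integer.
vaddr = 954 = 0b1110111010
Split: l1_idx=7, l2_idx=3, offset=10
L1[7] = 1
L2[1][3] = 3
paddr = 3 * 16 + 10 = 58

Answer: 58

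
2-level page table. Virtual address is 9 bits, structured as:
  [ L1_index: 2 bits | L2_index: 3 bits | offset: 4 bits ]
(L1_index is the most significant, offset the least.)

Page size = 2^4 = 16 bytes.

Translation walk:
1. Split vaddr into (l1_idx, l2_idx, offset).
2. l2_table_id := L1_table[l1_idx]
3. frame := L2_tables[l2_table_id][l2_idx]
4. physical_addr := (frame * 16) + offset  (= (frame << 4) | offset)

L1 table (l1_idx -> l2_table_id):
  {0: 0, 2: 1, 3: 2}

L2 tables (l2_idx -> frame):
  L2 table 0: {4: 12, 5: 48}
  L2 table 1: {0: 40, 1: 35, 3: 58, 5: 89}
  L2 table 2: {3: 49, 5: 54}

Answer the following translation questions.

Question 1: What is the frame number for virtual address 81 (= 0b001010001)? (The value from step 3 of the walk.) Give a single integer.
vaddr = 81: l1_idx=0, l2_idx=5
L1[0] = 0; L2[0][5] = 48

Answer: 48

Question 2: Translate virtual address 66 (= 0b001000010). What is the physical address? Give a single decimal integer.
vaddr = 66 = 0b001000010
Split: l1_idx=0, l2_idx=4, offset=2
L1[0] = 0
L2[0][4] = 12
paddr = 12 * 16 + 2 = 194

Answer: 194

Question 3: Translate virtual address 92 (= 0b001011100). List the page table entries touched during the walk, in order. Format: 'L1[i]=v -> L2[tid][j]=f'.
vaddr = 92 = 0b001011100
Split: l1_idx=0, l2_idx=5, offset=12

Answer: L1[0]=0 -> L2[0][5]=48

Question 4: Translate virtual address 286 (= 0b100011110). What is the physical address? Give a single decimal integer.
Answer: 574

Derivation:
vaddr = 286 = 0b100011110
Split: l1_idx=2, l2_idx=1, offset=14
L1[2] = 1
L2[1][1] = 35
paddr = 35 * 16 + 14 = 574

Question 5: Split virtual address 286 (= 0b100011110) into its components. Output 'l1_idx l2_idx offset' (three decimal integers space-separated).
vaddr = 286 = 0b100011110
  top 2 bits -> l1_idx = 2
  next 3 bits -> l2_idx = 1
  bottom 4 bits -> offset = 14

Answer: 2 1 14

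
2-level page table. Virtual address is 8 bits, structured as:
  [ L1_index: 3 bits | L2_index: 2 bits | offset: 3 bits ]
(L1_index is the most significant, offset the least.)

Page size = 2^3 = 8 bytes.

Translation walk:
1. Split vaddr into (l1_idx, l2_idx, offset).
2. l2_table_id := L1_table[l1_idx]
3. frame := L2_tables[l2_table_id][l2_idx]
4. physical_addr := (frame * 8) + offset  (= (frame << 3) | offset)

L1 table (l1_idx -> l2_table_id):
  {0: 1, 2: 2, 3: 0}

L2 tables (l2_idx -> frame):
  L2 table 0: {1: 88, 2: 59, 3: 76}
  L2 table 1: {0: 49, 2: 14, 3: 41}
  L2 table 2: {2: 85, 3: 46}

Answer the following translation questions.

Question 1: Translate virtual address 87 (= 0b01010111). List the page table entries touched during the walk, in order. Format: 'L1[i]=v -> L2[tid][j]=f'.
Answer: L1[2]=2 -> L2[2][2]=85

Derivation:
vaddr = 87 = 0b01010111
Split: l1_idx=2, l2_idx=2, offset=7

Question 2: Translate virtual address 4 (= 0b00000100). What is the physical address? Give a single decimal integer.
vaddr = 4 = 0b00000100
Split: l1_idx=0, l2_idx=0, offset=4
L1[0] = 1
L2[1][0] = 49
paddr = 49 * 8 + 4 = 396

Answer: 396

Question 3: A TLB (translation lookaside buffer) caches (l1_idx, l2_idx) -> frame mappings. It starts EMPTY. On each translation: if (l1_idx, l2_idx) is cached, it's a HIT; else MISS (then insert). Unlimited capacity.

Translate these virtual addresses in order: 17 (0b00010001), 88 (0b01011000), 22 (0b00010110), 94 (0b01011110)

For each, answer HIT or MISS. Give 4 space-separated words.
vaddr=17: (0,2) not in TLB -> MISS, insert
vaddr=88: (2,3) not in TLB -> MISS, insert
vaddr=22: (0,2) in TLB -> HIT
vaddr=94: (2,3) in TLB -> HIT

Answer: MISS MISS HIT HIT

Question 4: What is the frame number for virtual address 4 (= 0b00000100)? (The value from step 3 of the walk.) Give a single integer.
Answer: 49

Derivation:
vaddr = 4: l1_idx=0, l2_idx=0
L1[0] = 1; L2[1][0] = 49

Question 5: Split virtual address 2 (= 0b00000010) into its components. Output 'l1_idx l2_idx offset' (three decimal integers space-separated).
Answer: 0 0 2

Derivation:
vaddr = 2 = 0b00000010
  top 3 bits -> l1_idx = 0
  next 2 bits -> l2_idx = 0
  bottom 3 bits -> offset = 2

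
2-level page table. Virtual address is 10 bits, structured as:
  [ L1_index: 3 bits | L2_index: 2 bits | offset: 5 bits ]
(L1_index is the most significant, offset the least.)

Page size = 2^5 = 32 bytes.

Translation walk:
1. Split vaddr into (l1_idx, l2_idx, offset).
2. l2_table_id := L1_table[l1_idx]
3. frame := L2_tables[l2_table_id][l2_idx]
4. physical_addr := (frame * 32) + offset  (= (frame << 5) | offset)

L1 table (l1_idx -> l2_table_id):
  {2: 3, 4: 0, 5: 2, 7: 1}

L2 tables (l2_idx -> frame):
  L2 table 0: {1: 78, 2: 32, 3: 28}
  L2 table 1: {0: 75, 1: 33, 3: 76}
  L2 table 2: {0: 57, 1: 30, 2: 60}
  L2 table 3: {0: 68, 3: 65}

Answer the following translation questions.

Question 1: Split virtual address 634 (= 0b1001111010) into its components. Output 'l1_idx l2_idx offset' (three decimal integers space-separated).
Answer: 4 3 26

Derivation:
vaddr = 634 = 0b1001111010
  top 3 bits -> l1_idx = 4
  next 2 bits -> l2_idx = 3
  bottom 5 bits -> offset = 26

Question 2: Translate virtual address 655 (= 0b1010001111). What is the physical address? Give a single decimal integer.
Answer: 1839

Derivation:
vaddr = 655 = 0b1010001111
Split: l1_idx=5, l2_idx=0, offset=15
L1[5] = 2
L2[2][0] = 57
paddr = 57 * 32 + 15 = 1839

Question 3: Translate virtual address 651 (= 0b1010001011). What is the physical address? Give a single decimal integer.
Answer: 1835

Derivation:
vaddr = 651 = 0b1010001011
Split: l1_idx=5, l2_idx=0, offset=11
L1[5] = 2
L2[2][0] = 57
paddr = 57 * 32 + 11 = 1835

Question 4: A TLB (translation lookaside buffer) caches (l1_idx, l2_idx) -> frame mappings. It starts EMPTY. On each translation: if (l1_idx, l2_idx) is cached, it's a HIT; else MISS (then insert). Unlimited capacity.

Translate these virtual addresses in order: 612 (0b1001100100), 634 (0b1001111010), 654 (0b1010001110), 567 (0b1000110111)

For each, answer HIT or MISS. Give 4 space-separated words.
Answer: MISS HIT MISS MISS

Derivation:
vaddr=612: (4,3) not in TLB -> MISS, insert
vaddr=634: (4,3) in TLB -> HIT
vaddr=654: (5,0) not in TLB -> MISS, insert
vaddr=567: (4,1) not in TLB -> MISS, insert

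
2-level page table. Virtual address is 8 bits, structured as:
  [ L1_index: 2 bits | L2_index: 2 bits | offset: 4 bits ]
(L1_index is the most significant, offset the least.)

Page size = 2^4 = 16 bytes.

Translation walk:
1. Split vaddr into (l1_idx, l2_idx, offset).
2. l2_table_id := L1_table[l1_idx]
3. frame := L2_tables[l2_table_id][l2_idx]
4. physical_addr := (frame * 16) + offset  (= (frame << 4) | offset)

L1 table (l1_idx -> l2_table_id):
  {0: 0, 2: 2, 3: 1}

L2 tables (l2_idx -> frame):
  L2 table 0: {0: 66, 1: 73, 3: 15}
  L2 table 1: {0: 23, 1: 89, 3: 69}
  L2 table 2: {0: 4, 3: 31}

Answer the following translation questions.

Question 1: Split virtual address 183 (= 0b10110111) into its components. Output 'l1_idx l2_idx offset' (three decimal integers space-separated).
vaddr = 183 = 0b10110111
  top 2 bits -> l1_idx = 2
  next 2 bits -> l2_idx = 3
  bottom 4 bits -> offset = 7

Answer: 2 3 7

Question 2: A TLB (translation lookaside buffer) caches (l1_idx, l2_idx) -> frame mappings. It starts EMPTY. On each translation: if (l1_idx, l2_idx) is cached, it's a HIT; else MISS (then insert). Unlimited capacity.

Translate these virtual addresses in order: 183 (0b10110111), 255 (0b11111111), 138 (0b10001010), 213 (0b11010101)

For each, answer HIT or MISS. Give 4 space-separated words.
vaddr=183: (2,3) not in TLB -> MISS, insert
vaddr=255: (3,3) not in TLB -> MISS, insert
vaddr=138: (2,0) not in TLB -> MISS, insert
vaddr=213: (3,1) not in TLB -> MISS, insert

Answer: MISS MISS MISS MISS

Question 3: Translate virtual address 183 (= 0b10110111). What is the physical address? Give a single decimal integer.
Answer: 503

Derivation:
vaddr = 183 = 0b10110111
Split: l1_idx=2, l2_idx=3, offset=7
L1[2] = 2
L2[2][3] = 31
paddr = 31 * 16 + 7 = 503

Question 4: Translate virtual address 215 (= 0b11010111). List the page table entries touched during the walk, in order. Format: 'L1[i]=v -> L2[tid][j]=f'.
vaddr = 215 = 0b11010111
Split: l1_idx=3, l2_idx=1, offset=7

Answer: L1[3]=1 -> L2[1][1]=89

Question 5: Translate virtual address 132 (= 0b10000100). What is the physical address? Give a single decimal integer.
Answer: 68

Derivation:
vaddr = 132 = 0b10000100
Split: l1_idx=2, l2_idx=0, offset=4
L1[2] = 2
L2[2][0] = 4
paddr = 4 * 16 + 4 = 68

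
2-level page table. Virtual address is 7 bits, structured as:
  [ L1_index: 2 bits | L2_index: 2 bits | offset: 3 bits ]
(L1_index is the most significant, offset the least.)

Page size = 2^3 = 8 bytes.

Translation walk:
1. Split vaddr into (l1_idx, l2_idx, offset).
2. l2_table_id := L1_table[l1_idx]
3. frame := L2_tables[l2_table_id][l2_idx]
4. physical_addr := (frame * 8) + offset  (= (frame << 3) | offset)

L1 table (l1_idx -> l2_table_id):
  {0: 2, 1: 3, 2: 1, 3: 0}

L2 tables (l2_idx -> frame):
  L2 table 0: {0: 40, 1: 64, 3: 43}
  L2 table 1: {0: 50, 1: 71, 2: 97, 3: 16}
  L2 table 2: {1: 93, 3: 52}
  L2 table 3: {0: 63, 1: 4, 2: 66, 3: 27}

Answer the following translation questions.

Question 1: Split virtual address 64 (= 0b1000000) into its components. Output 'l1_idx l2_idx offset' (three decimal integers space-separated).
vaddr = 64 = 0b1000000
  top 2 bits -> l1_idx = 2
  next 2 bits -> l2_idx = 0
  bottom 3 bits -> offset = 0

Answer: 2 0 0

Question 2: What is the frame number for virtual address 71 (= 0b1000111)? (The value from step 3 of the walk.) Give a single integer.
Answer: 50

Derivation:
vaddr = 71: l1_idx=2, l2_idx=0
L1[2] = 1; L2[1][0] = 50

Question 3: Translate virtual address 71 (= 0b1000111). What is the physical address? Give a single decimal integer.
vaddr = 71 = 0b1000111
Split: l1_idx=2, l2_idx=0, offset=7
L1[2] = 1
L2[1][0] = 50
paddr = 50 * 8 + 7 = 407

Answer: 407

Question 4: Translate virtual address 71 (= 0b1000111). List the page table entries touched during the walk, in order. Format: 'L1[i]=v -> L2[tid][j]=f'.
Answer: L1[2]=1 -> L2[1][0]=50

Derivation:
vaddr = 71 = 0b1000111
Split: l1_idx=2, l2_idx=0, offset=7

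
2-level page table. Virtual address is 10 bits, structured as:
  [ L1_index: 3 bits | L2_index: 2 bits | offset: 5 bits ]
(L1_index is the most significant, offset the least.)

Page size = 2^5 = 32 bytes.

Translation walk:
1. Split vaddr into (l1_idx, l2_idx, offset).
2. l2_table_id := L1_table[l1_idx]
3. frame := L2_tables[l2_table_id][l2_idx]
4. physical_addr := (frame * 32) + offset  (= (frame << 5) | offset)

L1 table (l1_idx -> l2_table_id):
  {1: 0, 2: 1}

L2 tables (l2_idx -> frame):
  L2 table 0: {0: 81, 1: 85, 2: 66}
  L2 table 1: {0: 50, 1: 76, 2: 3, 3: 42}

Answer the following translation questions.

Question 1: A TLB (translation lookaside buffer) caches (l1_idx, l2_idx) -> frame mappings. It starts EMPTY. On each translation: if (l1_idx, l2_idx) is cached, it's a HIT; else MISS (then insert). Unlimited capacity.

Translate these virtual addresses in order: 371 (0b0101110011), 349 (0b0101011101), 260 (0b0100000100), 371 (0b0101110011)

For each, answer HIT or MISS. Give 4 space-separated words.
vaddr=371: (2,3) not in TLB -> MISS, insert
vaddr=349: (2,2) not in TLB -> MISS, insert
vaddr=260: (2,0) not in TLB -> MISS, insert
vaddr=371: (2,3) in TLB -> HIT

Answer: MISS MISS MISS HIT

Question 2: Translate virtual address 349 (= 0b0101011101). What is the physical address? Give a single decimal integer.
Answer: 125

Derivation:
vaddr = 349 = 0b0101011101
Split: l1_idx=2, l2_idx=2, offset=29
L1[2] = 1
L2[1][2] = 3
paddr = 3 * 32 + 29 = 125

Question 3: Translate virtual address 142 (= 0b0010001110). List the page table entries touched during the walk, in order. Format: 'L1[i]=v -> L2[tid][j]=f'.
vaddr = 142 = 0b0010001110
Split: l1_idx=1, l2_idx=0, offset=14

Answer: L1[1]=0 -> L2[0][0]=81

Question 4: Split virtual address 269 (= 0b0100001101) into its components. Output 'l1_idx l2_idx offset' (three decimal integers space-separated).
vaddr = 269 = 0b0100001101
  top 3 bits -> l1_idx = 2
  next 2 bits -> l2_idx = 0
  bottom 5 bits -> offset = 13

Answer: 2 0 13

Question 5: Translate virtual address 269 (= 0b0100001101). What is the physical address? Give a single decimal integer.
Answer: 1613

Derivation:
vaddr = 269 = 0b0100001101
Split: l1_idx=2, l2_idx=0, offset=13
L1[2] = 1
L2[1][0] = 50
paddr = 50 * 32 + 13 = 1613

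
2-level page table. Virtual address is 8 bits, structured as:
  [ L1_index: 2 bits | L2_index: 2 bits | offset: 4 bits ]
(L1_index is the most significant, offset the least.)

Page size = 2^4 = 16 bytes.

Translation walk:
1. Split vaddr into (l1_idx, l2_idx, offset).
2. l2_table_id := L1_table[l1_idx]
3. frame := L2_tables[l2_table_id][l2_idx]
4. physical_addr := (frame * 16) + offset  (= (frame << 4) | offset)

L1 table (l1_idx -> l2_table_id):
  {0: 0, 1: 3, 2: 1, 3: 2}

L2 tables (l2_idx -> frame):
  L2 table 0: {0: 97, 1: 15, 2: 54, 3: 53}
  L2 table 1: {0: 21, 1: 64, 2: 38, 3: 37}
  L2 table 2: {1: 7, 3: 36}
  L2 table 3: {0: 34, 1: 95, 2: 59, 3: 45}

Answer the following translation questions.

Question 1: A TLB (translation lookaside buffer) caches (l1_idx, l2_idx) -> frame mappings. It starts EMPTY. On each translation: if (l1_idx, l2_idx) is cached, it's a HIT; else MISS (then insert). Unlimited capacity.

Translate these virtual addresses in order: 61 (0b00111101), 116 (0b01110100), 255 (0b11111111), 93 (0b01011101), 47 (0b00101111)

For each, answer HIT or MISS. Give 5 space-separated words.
vaddr=61: (0,3) not in TLB -> MISS, insert
vaddr=116: (1,3) not in TLB -> MISS, insert
vaddr=255: (3,3) not in TLB -> MISS, insert
vaddr=93: (1,1) not in TLB -> MISS, insert
vaddr=47: (0,2) not in TLB -> MISS, insert

Answer: MISS MISS MISS MISS MISS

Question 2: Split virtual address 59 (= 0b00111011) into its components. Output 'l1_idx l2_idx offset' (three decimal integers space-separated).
Answer: 0 3 11

Derivation:
vaddr = 59 = 0b00111011
  top 2 bits -> l1_idx = 0
  next 2 bits -> l2_idx = 3
  bottom 4 bits -> offset = 11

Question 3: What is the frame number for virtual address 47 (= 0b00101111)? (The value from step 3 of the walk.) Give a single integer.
Answer: 54

Derivation:
vaddr = 47: l1_idx=0, l2_idx=2
L1[0] = 0; L2[0][2] = 54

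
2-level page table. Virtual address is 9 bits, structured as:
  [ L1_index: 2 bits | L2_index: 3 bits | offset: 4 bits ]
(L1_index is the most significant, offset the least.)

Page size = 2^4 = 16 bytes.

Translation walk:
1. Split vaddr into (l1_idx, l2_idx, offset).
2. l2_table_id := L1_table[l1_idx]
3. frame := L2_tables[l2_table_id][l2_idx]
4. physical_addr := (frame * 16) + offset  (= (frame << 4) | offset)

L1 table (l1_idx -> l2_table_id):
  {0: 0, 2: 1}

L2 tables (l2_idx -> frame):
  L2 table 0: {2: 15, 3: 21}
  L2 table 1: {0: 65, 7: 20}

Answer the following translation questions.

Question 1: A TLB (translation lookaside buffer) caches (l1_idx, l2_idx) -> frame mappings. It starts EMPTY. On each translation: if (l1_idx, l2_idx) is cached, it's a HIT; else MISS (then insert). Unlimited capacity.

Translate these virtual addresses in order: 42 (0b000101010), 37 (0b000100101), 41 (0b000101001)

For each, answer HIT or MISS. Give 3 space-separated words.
Answer: MISS HIT HIT

Derivation:
vaddr=42: (0,2) not in TLB -> MISS, insert
vaddr=37: (0,2) in TLB -> HIT
vaddr=41: (0,2) in TLB -> HIT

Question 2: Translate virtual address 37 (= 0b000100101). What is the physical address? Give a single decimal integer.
Answer: 245

Derivation:
vaddr = 37 = 0b000100101
Split: l1_idx=0, l2_idx=2, offset=5
L1[0] = 0
L2[0][2] = 15
paddr = 15 * 16 + 5 = 245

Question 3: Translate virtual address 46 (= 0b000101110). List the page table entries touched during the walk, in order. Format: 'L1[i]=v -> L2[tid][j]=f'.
vaddr = 46 = 0b000101110
Split: l1_idx=0, l2_idx=2, offset=14

Answer: L1[0]=0 -> L2[0][2]=15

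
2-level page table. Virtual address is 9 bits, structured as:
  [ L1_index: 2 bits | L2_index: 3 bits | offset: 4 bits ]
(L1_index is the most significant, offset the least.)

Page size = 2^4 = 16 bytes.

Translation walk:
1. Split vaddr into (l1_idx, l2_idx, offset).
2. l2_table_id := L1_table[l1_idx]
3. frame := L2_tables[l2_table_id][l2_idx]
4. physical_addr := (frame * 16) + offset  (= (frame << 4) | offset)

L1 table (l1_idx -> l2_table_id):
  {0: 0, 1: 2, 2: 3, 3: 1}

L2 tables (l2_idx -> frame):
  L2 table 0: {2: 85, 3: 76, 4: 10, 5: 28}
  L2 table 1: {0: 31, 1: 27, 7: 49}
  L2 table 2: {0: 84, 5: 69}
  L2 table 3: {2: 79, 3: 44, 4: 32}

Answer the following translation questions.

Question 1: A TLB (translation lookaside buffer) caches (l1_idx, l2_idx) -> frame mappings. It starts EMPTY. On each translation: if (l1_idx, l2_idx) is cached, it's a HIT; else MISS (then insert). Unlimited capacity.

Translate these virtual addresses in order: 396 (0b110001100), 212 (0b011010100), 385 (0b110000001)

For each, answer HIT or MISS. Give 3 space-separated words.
Answer: MISS MISS HIT

Derivation:
vaddr=396: (3,0) not in TLB -> MISS, insert
vaddr=212: (1,5) not in TLB -> MISS, insert
vaddr=385: (3,0) in TLB -> HIT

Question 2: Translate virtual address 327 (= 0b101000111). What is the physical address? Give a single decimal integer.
Answer: 519

Derivation:
vaddr = 327 = 0b101000111
Split: l1_idx=2, l2_idx=4, offset=7
L1[2] = 3
L2[3][4] = 32
paddr = 32 * 16 + 7 = 519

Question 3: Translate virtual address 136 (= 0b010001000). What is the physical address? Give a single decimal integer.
vaddr = 136 = 0b010001000
Split: l1_idx=1, l2_idx=0, offset=8
L1[1] = 2
L2[2][0] = 84
paddr = 84 * 16 + 8 = 1352

Answer: 1352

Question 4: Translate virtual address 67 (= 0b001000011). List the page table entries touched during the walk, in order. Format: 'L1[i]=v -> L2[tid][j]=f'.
Answer: L1[0]=0 -> L2[0][4]=10

Derivation:
vaddr = 67 = 0b001000011
Split: l1_idx=0, l2_idx=4, offset=3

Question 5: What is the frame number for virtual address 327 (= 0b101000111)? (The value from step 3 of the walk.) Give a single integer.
Answer: 32

Derivation:
vaddr = 327: l1_idx=2, l2_idx=4
L1[2] = 3; L2[3][4] = 32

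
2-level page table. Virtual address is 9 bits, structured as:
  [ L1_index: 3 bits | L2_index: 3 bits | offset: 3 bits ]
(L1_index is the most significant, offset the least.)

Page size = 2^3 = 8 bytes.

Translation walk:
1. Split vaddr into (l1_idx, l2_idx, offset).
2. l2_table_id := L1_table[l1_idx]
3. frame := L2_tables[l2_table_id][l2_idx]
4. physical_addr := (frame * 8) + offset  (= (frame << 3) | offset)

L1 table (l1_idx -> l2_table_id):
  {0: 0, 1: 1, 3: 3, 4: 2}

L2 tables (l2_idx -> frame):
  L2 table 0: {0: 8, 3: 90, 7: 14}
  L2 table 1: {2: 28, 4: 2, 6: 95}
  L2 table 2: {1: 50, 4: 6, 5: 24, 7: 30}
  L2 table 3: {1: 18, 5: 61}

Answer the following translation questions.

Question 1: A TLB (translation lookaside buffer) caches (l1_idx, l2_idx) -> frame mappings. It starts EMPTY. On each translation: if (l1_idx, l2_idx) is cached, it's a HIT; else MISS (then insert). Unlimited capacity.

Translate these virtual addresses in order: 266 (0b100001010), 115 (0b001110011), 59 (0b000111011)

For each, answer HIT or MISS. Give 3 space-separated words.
vaddr=266: (4,1) not in TLB -> MISS, insert
vaddr=115: (1,6) not in TLB -> MISS, insert
vaddr=59: (0,7) not in TLB -> MISS, insert

Answer: MISS MISS MISS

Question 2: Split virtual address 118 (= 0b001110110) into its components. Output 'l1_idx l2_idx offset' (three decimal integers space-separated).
Answer: 1 6 6

Derivation:
vaddr = 118 = 0b001110110
  top 3 bits -> l1_idx = 1
  next 3 bits -> l2_idx = 6
  bottom 3 bits -> offset = 6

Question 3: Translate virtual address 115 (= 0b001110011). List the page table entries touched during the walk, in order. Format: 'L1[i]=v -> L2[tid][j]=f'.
vaddr = 115 = 0b001110011
Split: l1_idx=1, l2_idx=6, offset=3

Answer: L1[1]=1 -> L2[1][6]=95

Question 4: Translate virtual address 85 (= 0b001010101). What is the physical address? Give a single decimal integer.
Answer: 229

Derivation:
vaddr = 85 = 0b001010101
Split: l1_idx=1, l2_idx=2, offset=5
L1[1] = 1
L2[1][2] = 28
paddr = 28 * 8 + 5 = 229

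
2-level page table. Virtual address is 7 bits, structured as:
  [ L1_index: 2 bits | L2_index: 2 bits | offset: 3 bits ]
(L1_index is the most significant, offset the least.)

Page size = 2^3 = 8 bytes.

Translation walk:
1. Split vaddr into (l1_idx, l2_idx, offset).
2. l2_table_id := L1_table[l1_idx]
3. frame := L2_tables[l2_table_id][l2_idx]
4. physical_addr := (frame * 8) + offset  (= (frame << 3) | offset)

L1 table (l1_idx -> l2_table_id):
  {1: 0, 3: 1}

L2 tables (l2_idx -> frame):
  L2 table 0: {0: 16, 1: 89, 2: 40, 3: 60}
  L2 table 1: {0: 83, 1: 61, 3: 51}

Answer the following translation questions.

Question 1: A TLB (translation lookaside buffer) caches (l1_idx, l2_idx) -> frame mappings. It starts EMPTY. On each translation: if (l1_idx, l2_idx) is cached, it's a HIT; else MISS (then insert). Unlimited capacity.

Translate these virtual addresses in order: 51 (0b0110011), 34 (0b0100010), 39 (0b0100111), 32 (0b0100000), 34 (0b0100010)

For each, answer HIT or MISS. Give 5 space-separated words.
Answer: MISS MISS HIT HIT HIT

Derivation:
vaddr=51: (1,2) not in TLB -> MISS, insert
vaddr=34: (1,0) not in TLB -> MISS, insert
vaddr=39: (1,0) in TLB -> HIT
vaddr=32: (1,0) in TLB -> HIT
vaddr=34: (1,0) in TLB -> HIT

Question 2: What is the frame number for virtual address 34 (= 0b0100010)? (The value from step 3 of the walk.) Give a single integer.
Answer: 16

Derivation:
vaddr = 34: l1_idx=1, l2_idx=0
L1[1] = 0; L2[0][0] = 16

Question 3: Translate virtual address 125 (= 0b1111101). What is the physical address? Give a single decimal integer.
Answer: 413

Derivation:
vaddr = 125 = 0b1111101
Split: l1_idx=3, l2_idx=3, offset=5
L1[3] = 1
L2[1][3] = 51
paddr = 51 * 8 + 5 = 413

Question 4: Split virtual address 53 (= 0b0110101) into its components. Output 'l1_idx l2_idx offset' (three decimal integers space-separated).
Answer: 1 2 5

Derivation:
vaddr = 53 = 0b0110101
  top 2 bits -> l1_idx = 1
  next 2 bits -> l2_idx = 2
  bottom 3 bits -> offset = 5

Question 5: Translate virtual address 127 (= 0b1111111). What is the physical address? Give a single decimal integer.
Answer: 415

Derivation:
vaddr = 127 = 0b1111111
Split: l1_idx=3, l2_idx=3, offset=7
L1[3] = 1
L2[1][3] = 51
paddr = 51 * 8 + 7 = 415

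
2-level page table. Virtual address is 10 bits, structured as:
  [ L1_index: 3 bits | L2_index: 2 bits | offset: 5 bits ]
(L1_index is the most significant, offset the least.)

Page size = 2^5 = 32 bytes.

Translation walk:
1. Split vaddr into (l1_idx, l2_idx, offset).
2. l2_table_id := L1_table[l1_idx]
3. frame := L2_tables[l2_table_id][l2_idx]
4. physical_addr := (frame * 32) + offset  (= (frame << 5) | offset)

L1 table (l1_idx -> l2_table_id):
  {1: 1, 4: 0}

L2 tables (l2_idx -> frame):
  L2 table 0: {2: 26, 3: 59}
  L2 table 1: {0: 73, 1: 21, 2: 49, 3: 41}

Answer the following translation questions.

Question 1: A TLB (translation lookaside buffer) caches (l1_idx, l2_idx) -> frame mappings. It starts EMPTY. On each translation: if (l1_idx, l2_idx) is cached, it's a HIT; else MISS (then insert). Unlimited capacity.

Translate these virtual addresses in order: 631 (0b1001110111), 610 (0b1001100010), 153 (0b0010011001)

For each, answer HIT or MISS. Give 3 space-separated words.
vaddr=631: (4,3) not in TLB -> MISS, insert
vaddr=610: (4,3) in TLB -> HIT
vaddr=153: (1,0) not in TLB -> MISS, insert

Answer: MISS HIT MISS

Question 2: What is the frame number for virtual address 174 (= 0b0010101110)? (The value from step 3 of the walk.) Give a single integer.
Answer: 21

Derivation:
vaddr = 174: l1_idx=1, l2_idx=1
L1[1] = 1; L2[1][1] = 21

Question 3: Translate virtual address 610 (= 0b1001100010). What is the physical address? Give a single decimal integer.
Answer: 1890

Derivation:
vaddr = 610 = 0b1001100010
Split: l1_idx=4, l2_idx=3, offset=2
L1[4] = 0
L2[0][3] = 59
paddr = 59 * 32 + 2 = 1890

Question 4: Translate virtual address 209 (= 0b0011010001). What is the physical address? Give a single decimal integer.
vaddr = 209 = 0b0011010001
Split: l1_idx=1, l2_idx=2, offset=17
L1[1] = 1
L2[1][2] = 49
paddr = 49 * 32 + 17 = 1585

Answer: 1585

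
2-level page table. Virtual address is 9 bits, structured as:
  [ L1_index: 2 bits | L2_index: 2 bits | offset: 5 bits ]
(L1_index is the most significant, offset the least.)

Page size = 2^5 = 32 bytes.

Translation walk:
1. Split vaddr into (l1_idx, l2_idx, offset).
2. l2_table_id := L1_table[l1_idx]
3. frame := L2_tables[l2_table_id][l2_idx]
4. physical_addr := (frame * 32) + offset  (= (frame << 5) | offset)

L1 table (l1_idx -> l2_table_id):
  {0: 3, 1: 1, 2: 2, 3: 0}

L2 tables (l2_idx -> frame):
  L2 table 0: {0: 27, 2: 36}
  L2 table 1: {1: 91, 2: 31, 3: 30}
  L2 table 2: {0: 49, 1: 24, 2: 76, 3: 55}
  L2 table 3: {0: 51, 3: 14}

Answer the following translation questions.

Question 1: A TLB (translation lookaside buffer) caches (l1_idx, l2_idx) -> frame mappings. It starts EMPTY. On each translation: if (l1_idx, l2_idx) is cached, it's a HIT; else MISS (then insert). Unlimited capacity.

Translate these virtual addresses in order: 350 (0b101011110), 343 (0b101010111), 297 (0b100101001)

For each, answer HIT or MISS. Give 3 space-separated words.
Answer: MISS HIT MISS

Derivation:
vaddr=350: (2,2) not in TLB -> MISS, insert
vaddr=343: (2,2) in TLB -> HIT
vaddr=297: (2,1) not in TLB -> MISS, insert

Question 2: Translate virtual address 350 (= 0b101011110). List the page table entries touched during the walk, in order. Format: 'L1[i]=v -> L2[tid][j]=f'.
Answer: L1[2]=2 -> L2[2][2]=76

Derivation:
vaddr = 350 = 0b101011110
Split: l1_idx=2, l2_idx=2, offset=30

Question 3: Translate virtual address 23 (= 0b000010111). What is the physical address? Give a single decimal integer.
vaddr = 23 = 0b000010111
Split: l1_idx=0, l2_idx=0, offset=23
L1[0] = 3
L2[3][0] = 51
paddr = 51 * 32 + 23 = 1655

Answer: 1655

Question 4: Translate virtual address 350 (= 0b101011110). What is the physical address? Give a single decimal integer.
Answer: 2462

Derivation:
vaddr = 350 = 0b101011110
Split: l1_idx=2, l2_idx=2, offset=30
L1[2] = 2
L2[2][2] = 76
paddr = 76 * 32 + 30 = 2462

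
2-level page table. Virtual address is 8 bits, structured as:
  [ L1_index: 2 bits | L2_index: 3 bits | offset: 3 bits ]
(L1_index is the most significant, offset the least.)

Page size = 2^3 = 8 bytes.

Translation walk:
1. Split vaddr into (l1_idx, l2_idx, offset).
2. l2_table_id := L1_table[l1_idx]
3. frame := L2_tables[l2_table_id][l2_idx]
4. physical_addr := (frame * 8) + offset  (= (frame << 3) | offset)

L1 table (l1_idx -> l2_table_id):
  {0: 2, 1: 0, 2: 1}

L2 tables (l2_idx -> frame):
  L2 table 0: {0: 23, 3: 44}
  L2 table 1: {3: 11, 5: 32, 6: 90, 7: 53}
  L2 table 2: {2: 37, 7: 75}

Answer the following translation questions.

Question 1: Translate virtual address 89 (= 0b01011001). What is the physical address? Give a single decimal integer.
Answer: 353

Derivation:
vaddr = 89 = 0b01011001
Split: l1_idx=1, l2_idx=3, offset=1
L1[1] = 0
L2[0][3] = 44
paddr = 44 * 8 + 1 = 353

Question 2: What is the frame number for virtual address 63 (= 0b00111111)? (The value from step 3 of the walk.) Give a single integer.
Answer: 75

Derivation:
vaddr = 63: l1_idx=0, l2_idx=7
L1[0] = 2; L2[2][7] = 75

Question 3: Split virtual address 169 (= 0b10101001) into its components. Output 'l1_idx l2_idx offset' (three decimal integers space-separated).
Answer: 2 5 1

Derivation:
vaddr = 169 = 0b10101001
  top 2 bits -> l1_idx = 2
  next 3 bits -> l2_idx = 5
  bottom 3 bits -> offset = 1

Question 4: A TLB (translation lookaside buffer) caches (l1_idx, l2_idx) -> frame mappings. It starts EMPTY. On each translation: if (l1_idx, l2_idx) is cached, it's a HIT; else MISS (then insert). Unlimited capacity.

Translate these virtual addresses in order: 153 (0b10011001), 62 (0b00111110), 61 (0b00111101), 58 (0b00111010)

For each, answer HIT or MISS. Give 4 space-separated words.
vaddr=153: (2,3) not in TLB -> MISS, insert
vaddr=62: (0,7) not in TLB -> MISS, insert
vaddr=61: (0,7) in TLB -> HIT
vaddr=58: (0,7) in TLB -> HIT

Answer: MISS MISS HIT HIT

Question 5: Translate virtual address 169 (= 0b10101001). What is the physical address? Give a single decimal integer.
vaddr = 169 = 0b10101001
Split: l1_idx=2, l2_idx=5, offset=1
L1[2] = 1
L2[1][5] = 32
paddr = 32 * 8 + 1 = 257

Answer: 257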